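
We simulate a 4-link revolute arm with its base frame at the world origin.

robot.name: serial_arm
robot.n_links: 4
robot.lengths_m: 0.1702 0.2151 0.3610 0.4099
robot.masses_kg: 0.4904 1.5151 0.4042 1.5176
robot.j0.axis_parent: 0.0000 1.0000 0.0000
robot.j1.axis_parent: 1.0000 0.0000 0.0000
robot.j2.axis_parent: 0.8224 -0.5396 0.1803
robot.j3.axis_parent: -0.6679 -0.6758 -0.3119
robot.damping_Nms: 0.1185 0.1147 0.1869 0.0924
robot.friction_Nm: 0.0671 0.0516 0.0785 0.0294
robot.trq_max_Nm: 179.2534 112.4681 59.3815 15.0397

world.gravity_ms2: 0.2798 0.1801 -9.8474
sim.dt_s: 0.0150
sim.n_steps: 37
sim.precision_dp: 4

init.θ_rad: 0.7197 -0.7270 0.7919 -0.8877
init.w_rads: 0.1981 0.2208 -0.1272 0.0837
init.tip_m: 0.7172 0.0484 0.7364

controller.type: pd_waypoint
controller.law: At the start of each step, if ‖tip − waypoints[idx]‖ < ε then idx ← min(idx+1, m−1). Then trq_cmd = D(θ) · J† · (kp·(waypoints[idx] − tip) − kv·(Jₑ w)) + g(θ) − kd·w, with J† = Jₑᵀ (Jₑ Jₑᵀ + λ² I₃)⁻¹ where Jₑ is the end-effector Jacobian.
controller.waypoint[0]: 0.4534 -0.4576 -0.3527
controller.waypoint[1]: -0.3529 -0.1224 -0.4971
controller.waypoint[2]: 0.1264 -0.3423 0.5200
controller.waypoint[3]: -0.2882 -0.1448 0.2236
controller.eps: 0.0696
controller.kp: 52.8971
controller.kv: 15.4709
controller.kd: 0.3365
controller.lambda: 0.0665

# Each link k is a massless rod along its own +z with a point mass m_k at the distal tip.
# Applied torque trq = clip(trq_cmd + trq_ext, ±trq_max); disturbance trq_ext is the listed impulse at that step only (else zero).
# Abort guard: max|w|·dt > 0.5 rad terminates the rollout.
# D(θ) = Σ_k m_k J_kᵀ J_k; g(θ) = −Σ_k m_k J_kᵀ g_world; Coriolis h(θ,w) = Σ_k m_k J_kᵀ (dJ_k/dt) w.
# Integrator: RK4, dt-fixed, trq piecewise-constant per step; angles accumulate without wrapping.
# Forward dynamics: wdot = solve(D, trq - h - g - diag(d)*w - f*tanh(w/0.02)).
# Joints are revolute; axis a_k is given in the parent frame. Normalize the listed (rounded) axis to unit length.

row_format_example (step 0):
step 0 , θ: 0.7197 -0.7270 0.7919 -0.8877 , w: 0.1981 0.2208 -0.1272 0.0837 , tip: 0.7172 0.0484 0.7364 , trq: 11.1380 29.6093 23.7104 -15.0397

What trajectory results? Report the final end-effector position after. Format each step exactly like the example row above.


step 1 , θ: 0.7228 -0.7318 0.8070 -0.8994 , w: 0.2110 -0.8257 2.0985 -1.6438 , tip: 0.7187 0.0438 0.7305 , trq: 5.7738 23.1771 18.0940 -15.0397
step 2 , θ: 0.7234 -0.7470 0.8466 -0.9410 , w: -0.1361 -1.1745 3.1750 -3.8751 , tip: 0.7182 0.0346 0.7159 , trq: 0.4636 19.1159 14.2448 -10.7698
step 3 , θ: 0.7190 -0.7644 0.8988 -1.0119 , w: -0.4425 -1.1082 3.7806 -5.5522 , tip: 0.7157 0.0221 0.6936 , trq: -3.4395 16.3146 11.1395 -5.9764
step 4 , θ: 0.7111 -0.7786 0.9583 -1.1025 , w: -0.5971 -0.7651 4.1585 -6.5215 , tip: 0.7115 0.0075 0.6652 , trq: -5.9805 14.0747 8.4646 -2.2830
step 5 , θ: 0.7020 -0.7862 1.0221 -1.2040 , w: -0.6194 -0.2215 4.3740 -7.0024 , tip: 0.7057 -0.0085 0.6327 , trq: -7.6803 12.0910 6.1556 0.5447
step 6 , θ: 0.6933 -0.7846 1.0885 -1.3101 , w: -0.5257 0.4405 4.4918 -7.1504 , tip: 0.6985 -0.0251 0.5974 , trq: -8.8658 10.2526 4.1964 2.6207
step 7 , θ: 0.6868 -0.7725 1.1559 -1.4168 , w: -0.3388 1.1795 4.5127 -7.0860 , tip: 0.6905 -0.0420 0.5606 , trq: -9.7522 8.5099 2.5915 4.0110
step 8 , θ: 0.6836 -0.7490 1.2230 -1.5215 , w: -0.0776 1.9543 4.4358 -6.8868 , tip: 0.6820 -0.0590 0.5233 , trq: -10.4395 6.8460 1.3281 4.7642
step 9 , θ: 0.6848 -0.7139 1.2882 -1.6227 , w: 0.2375 2.7277 4.2539 -6.6069 , tip: 0.6732 -0.0758 0.4862 , trq: -10.9549 5.2471 0.3760 4.9406
step 10 , θ: 0.6909 -0.6675 1.3500 -1.7193 , w: 0.5901 3.4560 3.9707 -6.2722 , tip: 0.6646 -0.0926 0.4499 , trq: -11.3603 3.6876 -0.3126 4.6173
step 11 , θ: 0.7026 -0.6107 1.4069 -1.8106 , w: 0.9599 4.0982 3.5974 -5.9001 , tip: 0.6562 -0.1093 0.4148 , trq: -11.7060 2.1417 -0.7966 3.8905
step 12 , θ: 0.7197 -0.5453 1.4577 -1.8962 , w: 1.3262 4.6180 3.1587 -5.4995 , tip: 0.6483 -0.1261 0.3810 , trq: -12.0484 0.5916 -1.1388 2.8674
step 13 , θ: 0.7422 -0.4731 1.5017 -1.9755 , w: 1.6699 4.9891 2.6896 -5.0734 , tip: 0.6408 -0.1432 0.3484 , trq: -12.4532 -0.9640 -1.3962 1.6547
step 14 , θ: 0.7696 -0.3965 1.5387 -2.0484 , w: 1.9758 5.1989 2.2278 -4.6225 , tip: 0.6336 -0.1606 0.3170 , trq: -12.9832 -2.5041 -1.6117 0.3497
step 15 , θ: 0.8012 -0.3180 1.5690 -2.1143 , w: 2.2341 5.2498 1.8054 -4.1482 , tip: 0.6268 -0.1782 0.2864 , trq: -13.6820 -3.9880 -1.8101 -0.9666
step 16 , θ: 0.8364 -0.2398 1.5934 -2.1729 , w: 2.4402 5.1562 1.4432 -3.6545 , tip: 0.6201 -0.1961 0.2564 , trq: -14.5607 -5.3633 -1.9982 -2.2316
step 17 , θ: 0.8742 -0.1640 1.6128 -2.2240 , w: 2.5936 4.9409 1.1495 -3.1487 , tip: 0.6133 -0.2139 0.2269 , trq: -15.5930 -6.5768 -2.1706 -3.3991
step 18 , θ: 0.9139 -0.0921 1.6283 -2.2675 , w: 2.6966 4.6303 0.9214 -2.6404 , tip: 0.6064 -0.2314 0.1977 , trq: -16.7207 -7.5845 -2.3160 -4.4373
step 19 , θ: 0.9548 -0.0254 1.6408 -2.3035 , w: 2.7529 4.2516 0.7482 -2.1396 , tip: 0.5992 -0.2484 0.1689 , trq: -17.8673 -8.3582 -2.4227 -5.3254
step 20 , θ: 0.9962 0.0352 1.6510 -2.3320 , w: 2.7667 3.8300 0.6156 -1.6564 , tip: 0.5917 -0.2646 0.1404 , trq: -18.9537 -8.8872 -2.4825 -6.0517
step 21 , θ: 1.0376 0.0894 1.6594 -2.3534 , w: 2.7429 3.3876 0.5093 -1.1995 , tip: 0.5839 -0.2799 0.1125 , trq: -19.9118 -9.1776 -2.4921 -6.6115
step 22 , θ: 1.0783 0.1369 1.6664 -2.3683 , w: 2.6864 2.9430 0.4167 -0.7763 , tip: 0.5759 -0.2940 0.0853 , trq: -20.6926 -9.2487 -2.4530 -7.0065
step 23 , θ: 1.1180 0.1778 1.6719 -2.3770 , w: 2.6032 2.5108 0.3286 -0.3929 , tip: 0.5676 -0.3071 0.0590 , trq: -21.2691 -9.1290 -2.3704 -7.2437
step 24 , θ: 1.1563 0.2124 1.6762 -2.3804 , w: 2.4992 2.1022 0.2396 -0.0533 , tip: 0.5592 -0.3190 0.0336 , trq: -21.6349 -8.8516 -2.2514 -7.3351
step 25 , θ: 1.1930 0.2411 1.6791 -2.3790 , w: 2.3826 1.7309 0.1445 0.2294 , tip: 0.5509 -0.3298 0.0094 , trq: -21.7996 -8.4476 -2.1038 -7.2821
step 26 , θ: 1.2278 0.2646 1.6805 -2.3738 , w: 2.2575 1.3950 0.0467 0.4664 , tip: 0.5427 -0.3395 -0.0135 , trq: -21.7875 -7.9528 -1.9353 -7.1189
step 27 , θ: 1.2607 0.2832 1.6806 -2.3653 , w: 2.1296 1.0844 -0.0249 0.6644 , tip: 0.5348 -0.3482 -0.0351 , trq: -21.6246 -7.4005 -1.7667 -6.8692
step 28 , θ: 1.2917 0.2973 1.6799 -2.3540 , w: 2.0038 0.7984 -0.0653 0.8259 , tip: 0.5271 -0.3560 -0.0554 , trq: -21.3449 -6.8149 -1.6072 -6.5523
step 29 , θ: 1.3208 0.3074 1.6785 -2.3407 , w: 1.8816 0.5531 -0.1140 0.9484 , tip: 0.5198 -0.3630 -0.0744 , trq: -20.9890 -6.2089 -1.4411 -6.1840
step 30 , θ: 1.3482 0.3141 1.6764 -2.3258 , w: 1.7652 0.3454 -0.1666 1.0364 , tip: 0.5130 -0.3693 -0.0921 , trq: -20.5852 -5.5989 -1.2723 -5.7807
step 31 , θ: 1.3738 0.3180 1.6735 -2.3097 , w: 1.6561 0.1715 -0.2189 1.0952 , tip: 0.5067 -0.3750 -0.1085 , trq: -20.1575 -4.9977 -1.1045 -5.3573
step 32 , θ: 1.3979 0.3195 1.6699 -2.2930 , w: 1.5548 0.0274 -0.2680 1.1295 , tip: 0.5008 -0.3801 -0.1238 , trq: -19.7253 -4.4150 -0.9404 -4.9261
step 33 , θ: 1.4205 0.3190 1.6654 -2.2760 , w: 1.4620 -0.0784 -0.3256 1.1341 , tip: 0.4954 -0.3847 -0.1381 , trq: -19.3054 -3.8725 -0.7824 -4.4945
step 34 , θ: 1.4418 0.3172 1.6601 -2.2590 , w: 1.3764 -0.1623 -0.3764 1.1241 , tip: 0.4905 -0.3888 -0.1513 , trq: -18.9067 -3.3614 -0.6309 -4.0748
step 35 , θ: 1.4618 0.3143 1.6542 -2.2422 , w: 1.2974 -0.2306 -0.4166 1.1055 , tip: 0.4861 -0.3925 -0.1635 , trq: -18.5349 -2.8803 -0.4865 -3.6729
step 36 , θ: 1.4808 0.3104 1.6477 -2.2258 , w: 1.2244 -0.2853 -0.4472 1.0805 , tip: 0.4820 -0.3959 -0.1749 , trq: -18.1937 -2.4308 -0.3499 -3.2917
step 37 , θ: 1.4986 0.3057 1.6408 -2.2098 , w: 1.1568 -0.3284 -0.4693 1.0511 , tip: 0.4784 -0.3990 -0.1856
final tip position (m): 0.4784 -0.3990 -0.1856


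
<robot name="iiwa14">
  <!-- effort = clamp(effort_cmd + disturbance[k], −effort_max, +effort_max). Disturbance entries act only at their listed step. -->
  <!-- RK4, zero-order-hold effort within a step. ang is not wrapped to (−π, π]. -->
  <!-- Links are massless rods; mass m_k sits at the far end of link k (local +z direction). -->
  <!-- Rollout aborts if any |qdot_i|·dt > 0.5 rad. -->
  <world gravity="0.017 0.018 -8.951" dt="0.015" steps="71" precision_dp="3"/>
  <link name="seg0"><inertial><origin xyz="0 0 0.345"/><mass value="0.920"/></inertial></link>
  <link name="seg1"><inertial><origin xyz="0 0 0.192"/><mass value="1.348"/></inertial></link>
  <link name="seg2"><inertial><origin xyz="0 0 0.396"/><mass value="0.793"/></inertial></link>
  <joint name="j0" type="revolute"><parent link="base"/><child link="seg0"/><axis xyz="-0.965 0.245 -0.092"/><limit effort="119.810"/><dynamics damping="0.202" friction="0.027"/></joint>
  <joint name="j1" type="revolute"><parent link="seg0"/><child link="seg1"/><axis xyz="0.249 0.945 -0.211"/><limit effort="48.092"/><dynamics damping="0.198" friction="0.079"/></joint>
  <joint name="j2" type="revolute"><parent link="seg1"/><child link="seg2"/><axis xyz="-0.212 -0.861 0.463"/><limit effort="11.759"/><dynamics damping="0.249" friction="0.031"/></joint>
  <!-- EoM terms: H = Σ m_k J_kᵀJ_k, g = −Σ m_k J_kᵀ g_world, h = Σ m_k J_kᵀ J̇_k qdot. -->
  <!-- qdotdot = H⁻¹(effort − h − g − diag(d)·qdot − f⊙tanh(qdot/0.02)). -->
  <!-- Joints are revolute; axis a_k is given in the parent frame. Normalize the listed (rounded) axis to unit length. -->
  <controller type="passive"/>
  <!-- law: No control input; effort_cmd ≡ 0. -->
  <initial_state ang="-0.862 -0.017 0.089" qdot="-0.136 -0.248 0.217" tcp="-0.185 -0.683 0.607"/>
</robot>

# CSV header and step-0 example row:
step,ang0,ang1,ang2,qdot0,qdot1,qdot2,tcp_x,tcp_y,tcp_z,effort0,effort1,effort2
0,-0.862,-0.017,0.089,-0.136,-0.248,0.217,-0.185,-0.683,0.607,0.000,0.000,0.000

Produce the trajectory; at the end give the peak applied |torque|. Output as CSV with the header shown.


step,ang0,ang1,ang2,qdot0,qdot1,qdot2,tcp_x,tcp_y,tcp_z,effort0,effort1,effort2
1,-0.865,-0.021,0.092,-0.288,-0.275,0.190,-0.188,-0.684,0.604,0.000,0.000,0.000
2,-0.871,-0.025,0.095,-0.439,-0.300,0.170,-0.192,-0.687,0.600,0.000,0.000,0.000
3,-0.878,-0.030,0.097,-0.591,-0.324,0.152,-0.196,-0.690,0.594,0.000,0.000,0.000
4,-0.888,-0.035,0.099,-0.744,-0.348,0.136,-0.200,-0.695,0.587,0.000,0.000,0.000
5,-0.901,-0.040,0.101,-0.898,-0.373,0.121,-0.205,-0.702,0.577,0.000,0.000,0.000
6,-0.915,-0.046,0.103,-1.053,-0.399,0.104,-0.210,-0.709,0.566,0.000,0.000,0.000
7,-0.932,-0.052,0.104,-1.209,-0.427,0.086,-0.215,-0.717,0.553,0.000,0.000,0.000
8,-0.952,-0.059,0.106,-1.368,-0.456,0.067,-0.220,-0.727,0.538,0.000,0.000,0.000
9,-0.973,-0.066,0.106,-1.528,-0.487,0.045,-0.226,-0.737,0.521,0.000,0.000,0.000
10,-0.997,-0.074,0.107,-1.691,-0.518,0.023,-0.231,-0.749,0.502,0.000,0.000,0.000
11,-1.024,-0.082,0.107,-1.856,-0.545,0.007,-0.237,-0.761,0.480,0.000,0.000,0.000
12,-1.053,-0.090,0.107,-2.024,-0.568,-0.002,-0.243,-0.773,0.456,0.000,0.000,0.000
13,-1.085,-0.099,0.107,-2.195,-0.589,-0.009,-0.249,-0.786,0.430,0.000,0.000,0.000
14,-1.119,-0.108,0.107,-2.368,-0.609,-0.017,-0.255,-0.799,0.401,0.000,0.000,0.000
15,-1.156,-0.117,0.106,-2.545,-0.627,-0.027,-0.260,-0.812,0.369,0.000,0.000,0.000
16,-1.195,-0.126,0.106,-2.724,-0.645,-0.042,-0.266,-0.825,0.334,0.000,0.000,0.000
17,-1.238,-0.136,0.105,-2.907,-0.662,-0.063,-0.271,-0.837,0.297,0.000,0.000,0.000
18,-1.283,-0.146,0.104,-3.093,-0.676,-0.088,-0.275,-0.848,0.257,0.000,0.000,0.000
19,-1.330,-0.156,0.103,-3.281,-0.686,-0.117,-0.279,-0.858,0.213,0.000,0.000,0.000
20,-1.381,-0.167,0.101,-3.472,-0.690,-0.148,-0.283,-0.867,0.167,0.000,0.000,0.000
21,-1.435,-0.177,0.098,-3.666,-0.685,-0.179,-0.285,-0.874,0.117,0.000,0.000,0.000
22,-1.491,-0.187,0.095,-3.860,-0.670,-0.208,-0.286,-0.879,0.065,0.000,0.000,0.000
23,-1.550,-0.197,0.092,-4.056,-0.642,-0.235,-0.286,-0.881,0.010,0.000,0.000,0.000
24,-1.613,-0.206,0.088,-4.252,-0.601,-0.257,-0.284,-0.880,-0.048,0.000,0.000,0.000
25,-1.678,-0.215,0.084,-4.447,-0.545,-0.275,-0.281,-0.875,-0.108,0.000,0.000,0.000
26,-1.746,-0.223,0.080,-4.640,-0.473,-0.287,-0.276,-0.866,-0.170,0.000,0.000,0.000
27,-1.817,-0.229,0.076,-4.830,-0.385,-0.293,-0.269,-0.853,-0.234,0.000,0.000,0.000
28,-1.891,-0.234,0.071,-5.016,-0.281,-0.294,-0.259,-0.836,-0.299,0.000,0.000,0.000
29,-1.968,-0.238,0.067,-5.195,-0.163,-0.290,-0.248,-0.813,-0.365,0.000,0.000,0.000
30,-2.047,-0.239,0.063,-5.367,-0.032,-0.283,-0.233,-0.784,-0.431,0.000,0.000,0.000
31,-2.129,-0.239,0.058,-5.529,0.074,-0.329,-0.217,-0.750,-0.496,0.000,0.000,0.000
32,-2.213,-0.237,0.053,-5.680,0.187,-0.373,-0.198,-0.710,-0.559,0.000,0.000,0.000
33,-2.299,-0.233,0.047,-5.818,0.313,-0.398,-0.176,-0.664,-0.620,0.000,0.000,0.000
34,-2.387,-0.227,0.041,-5.942,0.446,-0.409,-0.152,-0.613,-0.678,0.000,0.000,0.000
35,-2.477,-0.220,0.035,-6.051,0.580,-0.411,-0.125,-0.555,-0.732,0.000,0.000,0.000
36,-2.569,-0.210,0.029,-6.143,0.708,-0.407,-0.097,-0.492,-0.780,0.000,0.000,0.000
37,-2.661,-0.198,0.022,-6.219,0.825,-0.401,-0.066,-0.424,-0.823,0.000,0.000,0.000
38,-2.755,-0.185,0.017,-6.277,0.926,-0.396,-0.034,-0.351,-0.859,0.000,0.000,0.000
39,-2.850,-0.171,0.011,-6.317,1.005,-0.392,-0.002,-0.275,-0.888,0.000,0.000,0.000
40,-2.944,-0.155,0.005,-6.340,1.061,-0.391,0.032,-0.195,-0.909,0.000,0.000,0.000
41,-3.040,-0.139,-0.001,-6.346,1.091,-0.392,0.066,-0.114,-0.922,0.000,0.000,0.000
42,-3.135,-0.123,-0.007,-6.334,1.094,-0.394,0.099,-0.031,-0.926,0.000,0.000,0.000
43,-3.230,-0.106,-0.013,-6.306,1.072,-0.396,0.131,0.051,-0.921,0.000,0.000,0.000
44,-3.324,-0.091,-0.019,-6.260,1.026,-0.396,0.162,0.133,-0.908,0.000,0.000,0.000
45,-3.417,-0.076,-0.025,-6.199,0.959,-0.392,0.192,0.213,-0.888,0.000,0.000,0.000
46,-3.510,-0.062,-0.031,-6.121,0.874,-0.383,0.219,0.290,-0.859,0.000,0.000,0.000
47,-3.601,-0.050,-0.036,-6.028,0.774,-0.369,0.243,0.363,-0.824,0.000,0.000,0.000
48,-3.691,-0.039,-0.042,-5.920,0.665,-0.349,0.266,0.433,-0.783,0.000,0.000,0.000
49,-3.778,-0.030,-0.047,-5.797,0.549,-0.323,0.285,0.498,-0.736,0.000,0.000,0.000
50,-3.864,-0.022,-0.051,-5.661,0.429,-0.292,0.301,0.557,-0.685,0.000,0.000,0.000
51,-3.948,-0.017,-0.055,-5.511,0.310,-0.257,0.314,0.611,-0.631,0.000,0.000,0.000
52,-4.030,-0.013,-0.059,-5.350,0.194,-0.219,0.325,0.660,-0.574,0.000,0.000,0.000
53,-4.109,-0.011,-0.062,-5.178,0.083,-0.180,0.332,0.703,-0.515,0.000,0.000,0.000
54,-4.185,-0.010,-0.064,-4.996,-0.013,-0.126,0.338,0.741,-0.455,0.000,0.000,0.000
55,-4.258,-0.011,-0.066,-4.807,-0.071,-0.026,0.340,0.773,-0.395,0.000,0.000,0.000
56,-4.329,-0.013,-0.065,-4.610,-0.145,0.027,0.340,0.801,-0.336,0.000,0.000,0.000
57,-4.397,-0.015,-0.065,-4.408,-0.226,0.047,0.339,0.824,-0.277,0.000,0.000,0.000
58,-4.461,-0.019,-0.064,-4.202,-0.298,0.064,0.335,0.842,-0.221,0.000,0.000,0.000
59,-4.523,-0.024,-0.063,-3.992,-0.362,0.079,0.330,0.856,-0.166,0.000,0.000,0.000
60,-4.581,-0.030,-0.062,-3.781,-0.417,0.092,0.324,0.867,-0.113,0.000,0.000,0.000
61,-4.636,-0.037,-0.060,-3.569,-0.465,0.102,0.317,0.875,-0.063,0.000,0.000,0.000
62,-4.688,-0.044,-0.059,-3.356,-0.506,0.110,0.309,0.880,-0.015,0.000,0.000,0.000
63,-4.737,-0.052,-0.057,-3.144,-0.542,0.116,0.300,0.883,0.029,0.000,0.000,0.000
64,-4.782,-0.060,-0.055,-2.933,-0.574,0.119,0.291,0.883,0.071,0.000,0.000,0.000
65,-4.825,-0.069,-0.053,-2.723,-0.602,0.120,0.281,0.883,0.110,0.000,0.000,0.000
66,-4.864,-0.078,-0.052,-2.515,-0.627,0.119,0.271,0.881,0.145,0.000,0.000,0.000
67,-4.900,-0.088,-0.050,-2.309,-0.650,0.116,0.261,0.878,0.178,0.000,0.000,0.000
68,-4.933,-0.098,-0.048,-2.105,-0.672,0.112,0.250,0.874,0.207,0.000,0.000,0.000
69,-4.963,-0.108,-0.046,-1.903,-0.694,0.106,0.240,0.870,0.234,0.000,0.000,0.000
70,-4.991,-0.119,-0.045,-1.703,-0.715,0.099,0.230,0.866,0.258,0.000,0.000,0.000
71,-5.015,-0.130,-0.044,-1.505,-0.737,0.091,0.220,0.862,0.278,,,
# max |effort| (N·m): 0.000


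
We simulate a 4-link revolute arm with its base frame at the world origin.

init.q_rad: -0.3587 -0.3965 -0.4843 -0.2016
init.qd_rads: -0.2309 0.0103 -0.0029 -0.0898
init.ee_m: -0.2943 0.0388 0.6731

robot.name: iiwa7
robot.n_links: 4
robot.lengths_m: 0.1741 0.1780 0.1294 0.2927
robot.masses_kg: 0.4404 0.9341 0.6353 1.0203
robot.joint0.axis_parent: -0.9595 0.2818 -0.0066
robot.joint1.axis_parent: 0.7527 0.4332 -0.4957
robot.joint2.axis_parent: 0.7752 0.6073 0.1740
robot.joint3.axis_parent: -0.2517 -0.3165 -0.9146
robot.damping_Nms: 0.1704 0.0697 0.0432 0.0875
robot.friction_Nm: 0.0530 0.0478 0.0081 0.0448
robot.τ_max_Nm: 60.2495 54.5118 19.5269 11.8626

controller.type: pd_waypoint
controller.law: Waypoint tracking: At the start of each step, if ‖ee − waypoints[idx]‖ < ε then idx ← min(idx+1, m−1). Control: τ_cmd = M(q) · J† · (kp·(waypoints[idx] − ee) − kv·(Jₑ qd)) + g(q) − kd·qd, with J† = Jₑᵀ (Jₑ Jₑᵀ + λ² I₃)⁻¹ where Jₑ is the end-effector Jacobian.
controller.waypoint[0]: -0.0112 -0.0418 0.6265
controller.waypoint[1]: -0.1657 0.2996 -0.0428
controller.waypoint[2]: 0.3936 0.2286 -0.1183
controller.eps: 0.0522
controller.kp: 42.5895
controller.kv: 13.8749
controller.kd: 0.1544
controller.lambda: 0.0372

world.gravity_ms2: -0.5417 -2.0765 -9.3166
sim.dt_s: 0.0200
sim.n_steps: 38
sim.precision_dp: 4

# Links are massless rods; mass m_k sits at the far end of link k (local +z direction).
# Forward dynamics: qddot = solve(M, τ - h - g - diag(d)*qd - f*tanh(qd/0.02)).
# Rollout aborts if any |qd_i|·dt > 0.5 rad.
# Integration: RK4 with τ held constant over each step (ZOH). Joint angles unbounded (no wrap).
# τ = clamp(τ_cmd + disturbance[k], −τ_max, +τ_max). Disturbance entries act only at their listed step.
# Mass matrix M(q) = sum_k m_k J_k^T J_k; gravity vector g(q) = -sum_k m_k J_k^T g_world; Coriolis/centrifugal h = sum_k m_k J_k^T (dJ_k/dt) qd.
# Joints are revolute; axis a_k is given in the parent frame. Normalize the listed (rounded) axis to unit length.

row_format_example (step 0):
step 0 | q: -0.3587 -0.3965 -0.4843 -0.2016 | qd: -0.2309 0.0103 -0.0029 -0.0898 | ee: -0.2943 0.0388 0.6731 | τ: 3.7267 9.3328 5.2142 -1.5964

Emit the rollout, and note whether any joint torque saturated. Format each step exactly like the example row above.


step 1 | q: -0.3622 -0.3800 -0.4986 -0.1968 | qd: -0.1397 1.5898 -1.5008 0.1192 | ee: -0.2930 0.0354 0.6733 | τ: 3.6960 7.2704 4.4345 -1.3213
step 2 | q: -0.3644 -0.3392 -0.5361 -0.1922 | qd: -0.0841 2.4797 -2.2002 0.4133 | ee: -0.2881 0.0316 0.6740 | τ: 3.8396 5.4846 3.5754 -1.0953
step 3 | q: -0.3660 -0.2850 -0.5839 -0.1850 | qd: -0.0721 2.9420 -2.5447 0.4170 | ee: -0.2807 0.0271 0.6752 | τ: 4.1130 3.9270 2.7788 -0.8613
step 4 | q: -0.3675 -0.2242 -0.6358 -0.1765 | qd: -0.0725 3.1439 -2.6315 0.4794 | ee: -0.2714 0.0220 0.6766 | τ: 4.5003 2.6350 2.1037 -0.6827
step 5 | q: -0.3691 -0.1610 -0.6885 -0.1689 | qd: -0.0867 3.1792 -2.6334 0.3616 | ee: -0.2608 0.0166 0.6779 | τ: 4.9194 1.5704 1.5626 -0.5149
step 6 | q: -0.3709 -0.0981 -0.7401 -0.1615 | qd: -0.0940 3.1246 -2.5335 0.3847 | ee: -0.2495 0.0110 0.6792 | τ: 5.3410 0.7333 1.1475 -0.4073
step 7 | q: -0.3730 -0.0369 -0.7899 -0.1558 | qd: -0.1059 3.0068 -2.4417 0.2476 | ee: -0.2379 0.0053 0.6801 | τ: 5.7151 0.0604 0.8390 -0.3017
step 8 | q: -0.3751 0.0217 -0.8371 -0.1503 | qd: -0.1062 2.8679 -2.2952 0.2867 | ee: -0.2262 -0.0003 0.6808 | τ: 6.0389 -0.4531 0.6185 -0.2493
step 9 | q: -0.3773 0.0773 -0.8820 -0.1465 | qd: -0.1110 2.7040 -2.1894 0.1495 | ee: -0.2146 -0.0058 0.6811 | τ: 6.2957 -0.8667 0.4662 -0.1851
step 10 | q: -0.3794 0.1297 -0.9241 -0.1426 | qd: -0.1041 2.5468 -2.0396 0.2093 | ee: -0.2033 -0.0109 0.6810 | τ: 6.4957 -1.1747 0.3678 -0.1680
step 11 | q: -0.3815 0.1788 -0.9640 -0.1405 | qd: -0.0907 2.3990 -1.8770 0.3592 | ee: -0.1924 -0.0157 0.6807 | τ: 6.6407 -1.4099 0.3098 -0.1764
step 12 | q: -0.3836 0.2247 -1.0019 -0.1406 | qd: -0.0713 2.2610 -1.6720 0.6860 | ee: -0.1818 -0.0202 0.6801 | τ: 6.7750 -1.5803 0.2703 -0.2219
step 13 | q: -0.3858 0.2669 -1.0385 -0.1460 | qd: -0.0844 2.0721 -1.6232 0.3397 | ee: -0.1718 -0.0243 0.6792 | τ: 6.9060 -1.7484 0.2410 -0.1597
step 14 | q: -0.3878 0.3062 -1.0719 -0.1482 | qd: -0.0624 1.9523 -1.4468 0.6309 | ee: -0.1623 -0.0280 0.6782 | τ: 6.9493 -1.8441 0.2447 -0.2092
step 15 | q: -0.3898 0.3423 -1.1043 -0.1554 | qd: -0.0711 1.7843 -1.4023 0.3386 | ee: -0.1534 -0.0315 0.6769 | τ: 7.0128 -1.9450 0.2463 -0.1633
step 16 | q: -0.3916 0.3759 -1.1340 -0.1596 | qd: -0.0498 1.6809 -1.2542 0.5786 | ee: -0.1450 -0.0345 0.6756 | τ: 7.0034 -1.9983 0.2711 -0.2090
step 17 | q: -0.3935 0.4067 -1.1628 -0.1680 | qd: -0.0558 1.5350 -1.2108 0.3465 | ee: -0.1370 -0.0372 0.6742 | τ: 7.0269 -2.0578 0.2878 -0.1765
step 18 | q: -0.3951 0.4352 -1.1891 -0.1740 | qd: -0.0374 1.4453 -1.0890 0.5306 | ee: -0.1296 -0.0397 0.6726 | τ: 6.9928 -2.0872 0.3209 -0.2147
step 19 | q: -0.3967 0.4614 -1.2147 -0.1834 | qd: -0.0413 1.3210 -1.0456 0.3565 | ee: -0.1226 -0.0418 0.6711 | τ: 6.9937 -2.1217 0.3440 -0.1931
step 20 | q: -0.3981 0.4856 -1.2383 -0.1909 | qd: -0.0267 1.2423 -0.9468 0.4885 | ee: -0.1162 -0.0436 0.6695 | τ: 6.9517 -2.1380 0.3785 -0.2229
step 21 | q: -0.3995 0.5077 -1.2611 -0.2010 | qd: -0.0287 1.1381 -0.9034 0.3638 | ee: -0.1101 -0.0453 0.6679 | τ: 6.9374 -2.1580 0.4035 -0.2094
step 22 | q: -0.4008 0.5282 -1.2822 -0.2097 | qd: -0.0173 1.0691 -0.8233 0.4529 | ee: -0.1044 -0.0466 0.6663 | τ: 6.8935 -2.1674 0.4361 -0.2314
step 23 | q: -0.4021 0.5469 -1.3025 -0.2203 | qd: -0.0176 0.9825 -0.7809 0.3671 | ee: -0.0991 -0.0478 0.6648 | τ: 6.8705 -2.1793 0.4607 -0.2236
step 24 | q: -0.4032 0.5643 -1.3214 -0.2299 | qd: -0.0089 0.9220 -0.7157 0.4235 | ee: -0.0941 -0.0488 0.6632 | τ: 6.8283 -2.1852 0.4900 -0.2391
step 25 | q: -0.4044 0.5801 -1.3395 -0.2407 | qd: -0.0082 0.8504 -0.6752 0.3664 | ee: -0.0895 -0.0497 0.6617 | τ: 6.8016 -2.1927 0.5129 -0.2350
step 26 | q: -0.4054 0.5947 -1.3565 -0.2510 | qd: -0.0018 0.7973 -0.6219 0.3993 | ee: -0.0852 -0.0504 0.6603 | τ: 6.7634 -2.1970 0.5386 -0.2455
step 27 | q: -0.4064 0.6080 -1.3727 -0.2620 | qd: -0.0006 0.7381 -0.5845 0.3618 | ee: -0.0811 -0.0510 0.6589 | τ: 6.7361 -2.2024 0.5595 -0.2436
step 28 | q: -0.4074 0.6203 -1.3879 -0.2728 | qd: 0.0041 0.6918 -0.5404 0.3789 | ee: -0.0773 -0.0515 0.6575 | τ: 6.7024 -2.2060 0.5818 -0.2504
step 29 | q: -0.4083 0.6315 -1.4024 -0.2839 | qd: 0.0054 0.6426 -0.5067 0.3533 | ee: -0.0738 -0.0519 0.6562 | τ: 6.6759 -2.2105 0.6008 -0.2495
step 30 | q: -0.4092 0.6419 -1.4161 -0.2949 | qd: 0.0089 0.6027 -0.4699 0.3613 | ee: -0.0705 -0.0522 0.6549 | τ: 6.6459 -2.2141 0.6204 -0.2538
step 31 | q: -0.4101 0.6513 -1.4291 -0.3061 | qd: 0.0126 0.5682 -0.4344 0.3779 | ee: -0.0674 -0.0524 0.6537 | τ: 6.6204 -2.2207 0.6374 -0.2586
step 32 | q: -0.4109 0.6600 -1.4415 -0.3176 | qd: 0.0133 0.5307 -0.4076 0.3572 | ee: -0.0645 -0.0525 0.6526 | τ: 6.6005 -2.2281 0.6518 -0.2567
step 33 | q: -0.4118 0.6679 -1.4533 -0.3290 | qd: 0.0158 0.4999 -0.3789 0.3601 | ee: -0.0617 -0.0527 0.6515 | τ: 6.5772 -2.2344 0.6671 -0.2584
step 34 | q: -0.4126 0.6752 -1.4644 -0.3404 | qd: 0.0167 0.4684 -0.3553 0.3440 | ee: -0.0592 -0.0527 0.6504 | τ: 6.5564 -2.2407 0.6810 -0.2567
step 35 | q: -0.4133 0.6819 -1.4750 -0.3516 | qd: 0.0187 0.4419 -0.3311 0.3434 | ee: -0.0568 -0.0528 0.6494 | τ: 1.3825 -6.5411 -9.4350 2.6817
step 36 | q: -0.4255 0.6918 -1.5137 -0.3569 | qd: -1.1394 0.7215 -3.1889 0.6347 | ee: -0.0558 -0.0499 0.6430 | τ: 3.0774 -5.4092 -6.2087 1.8279
step 37 | q: -0.4567 0.7048 -1.5961 -0.3506 | qd: -1.9355 0.6311 -4.8813 0.6392 | ee: -0.0574 -0.0422 0.6274 | τ: 4.7272 -4.6908 -3.8743 1.2373
step 38 | q: -0.5001 0.7147 -1.7008 -0.3331 | qd: -2.4262 0.3051 -5.6136 0.8816 | ee: -0.0606 -0.0315 0.6053
any joint saturated: no


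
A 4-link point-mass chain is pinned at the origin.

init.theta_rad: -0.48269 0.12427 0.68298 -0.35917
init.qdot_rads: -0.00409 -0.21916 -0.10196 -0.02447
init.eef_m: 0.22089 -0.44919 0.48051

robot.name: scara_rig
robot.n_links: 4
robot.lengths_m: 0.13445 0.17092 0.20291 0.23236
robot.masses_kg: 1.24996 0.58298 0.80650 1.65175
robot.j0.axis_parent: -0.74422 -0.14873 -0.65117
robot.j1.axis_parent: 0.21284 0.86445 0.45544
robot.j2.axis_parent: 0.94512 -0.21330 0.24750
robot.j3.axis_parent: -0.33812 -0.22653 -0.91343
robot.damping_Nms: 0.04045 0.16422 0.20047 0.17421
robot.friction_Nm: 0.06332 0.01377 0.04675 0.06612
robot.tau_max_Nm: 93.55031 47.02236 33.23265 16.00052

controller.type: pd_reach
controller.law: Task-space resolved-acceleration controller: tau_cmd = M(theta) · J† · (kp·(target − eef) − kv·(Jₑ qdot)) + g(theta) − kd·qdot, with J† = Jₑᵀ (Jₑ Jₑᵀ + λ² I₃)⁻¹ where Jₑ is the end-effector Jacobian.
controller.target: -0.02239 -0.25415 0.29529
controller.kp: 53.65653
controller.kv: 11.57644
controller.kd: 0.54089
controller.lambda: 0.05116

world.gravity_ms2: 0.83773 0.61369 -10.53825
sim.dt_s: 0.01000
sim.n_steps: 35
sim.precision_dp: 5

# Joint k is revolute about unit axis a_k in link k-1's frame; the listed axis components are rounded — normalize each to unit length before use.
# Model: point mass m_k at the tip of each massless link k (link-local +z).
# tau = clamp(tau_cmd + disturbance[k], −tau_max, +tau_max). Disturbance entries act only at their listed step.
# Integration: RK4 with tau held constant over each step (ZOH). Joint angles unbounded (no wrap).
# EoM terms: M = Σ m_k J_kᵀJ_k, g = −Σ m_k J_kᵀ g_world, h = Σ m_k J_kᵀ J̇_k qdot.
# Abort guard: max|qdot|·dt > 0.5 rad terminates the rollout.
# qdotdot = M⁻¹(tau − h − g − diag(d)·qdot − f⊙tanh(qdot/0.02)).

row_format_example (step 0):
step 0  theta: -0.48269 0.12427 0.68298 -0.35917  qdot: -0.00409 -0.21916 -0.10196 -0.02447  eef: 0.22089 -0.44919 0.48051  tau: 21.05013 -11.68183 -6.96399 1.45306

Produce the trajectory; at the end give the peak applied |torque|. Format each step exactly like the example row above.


step 1  theta: -0.47775 0.12404 0.68728 -0.35944  qdot: 0.97635 0.14644 0.93563 -0.18450  eef: 0.21917 -0.44896 0.48077  tau: 19.30437 -10.97261 -7.53835 1.46028
step 2  theta: -0.46438 0.12689 0.70041 -0.36091  qdot: 1.69130 0.41750 1.67941 -0.13441  eef: 0.21651 -0.44809 0.48038  tau: 17.67713 -10.22783 -7.80636 1.34051
step 3  theta: -0.44495 0.13171 0.71963 -0.36393  qdot: 2.19085 0.54895 2.16101 -0.44010  eef: 0.21306 -0.44670 0.47958  tau: 16.23104 -9.54347 -7.86622 1.42125
step 4  theta: -0.42118 0.13793 0.74306 -0.36725  qdot: 2.56104 0.68925 2.51947 -0.25349  eef: 0.20893 -0.44491 0.47850  tau: 14.84946 -8.82503 -7.81531 1.22438
step 5  theta: -0.39437 0.14491 0.76923 -0.37154  qdot: 2.80276 0.71323 2.71668 -0.56100  eef: 0.20423 -0.44280 0.47726  tau: 13.65522 -8.20875 -7.68567 1.31335
step 6  theta: -0.36542 0.15246 0.79722 -0.37552  qdot: 2.98698 0.79444 2.87932 -0.26838  eef: 0.19905 -0.44041 0.47590  tau: 12.49971 -7.55986 -7.53618 1.06704
step 7  theta: -0.33507 0.16019 0.82626 -0.38017  qdot: 3.08833 0.76065 2.93382 -0.60842  eef: 0.19346 -0.43780 0.47446  tau: 11.53345 -7.03957 -7.36781 1.18786
step 8  theta: -0.30377 0.16811 0.85594 -0.38419  qdot: 3.17137 0.81811 3.00011 -0.23482  eef: 0.18754 -0.43501 0.47295  tau: 10.57676 -6.47626 -7.21720 0.90919
step 9  theta: -0.27197 0.17591 0.88582 -0.38874  qdot: 3.19423 0.75211 2.98478 -0.61518  eef: 0.18135 -0.43206 0.47138  tau: 9.80645 -6.05716 -7.07230 1.06729
step 10  theta: -0.23991 0.18370 0.91576 -0.39252  qdot: 3.21995 0.80161 3.00276 -0.18554  eef: 0.17495 -0.42900 0.46975  tau: 9.01875 -5.58144 -6.95636 0.76990
step 11  theta: -0.20785 0.19124 0.94551 -0.39675  qdot: 3.19744 0.71804 2.95441 -0.59545  eef: 0.16839 -0.42582 0.46805  tau: 8.41029 -5.25648 -6.85523 0.95795
step 12  theta: -0.17593 0.19868 0.97502 -0.40019  qdot: 3.18893 0.76507 2.94649 -0.13909  eef: 0.16171 -0.42257 0.46629  tau: 7.76422 -4.86436 -6.78208 0.65680
step 13  theta: -0.14431 0.20582 1.00413 -0.40398  qdot: 3.13989 0.67408 2.88415 -0.55493  eef: 0.15496 -0.41925 0.46446  tau: 7.28552 -4.62064 -6.72665 0.85945
step 14  theta: -0.11307 0.21281 1.03286 -0.40706  qdot: 3.10982 0.71867 2.86069 -0.10500  eef: 0.14817 -0.41588 0.46255  tau: 6.75803 -4.30588 -6.69326 0.57147
step 15  theta: -0.08232 0.21949 1.06110 -0.41036  qdot: 3.04571 0.62840 2.79430 -0.49731  eef: 0.14138 -0.41247 0.46056  tau: 6.38082 -4.12855 -6.67804 0.76995
step 16  theta: -0.05210 0.22599 1.08887 -0.41309  qdot: 3.00144 0.66808 2.76030 -0.08615  eef: 0.13460 -0.40904 0.45849  tau: 5.95300 -3.88408 -6.67765 0.51181
step 17  theta: -0.02247 0.23221 1.11612 -0.41591  qdot: 2.92962 0.58510 2.69482 -0.42740  eef: 0.12789 -0.40559 0.45634  tau: 5.65369 -3.75882 -6.69465 0.68855
step 18  theta: 0.00655 0.23823 1.14285 -0.41830  qdot: 2.87582 0.61699 2.65321 -0.08024  eef: 0.12124 -0.40213 0.45410  tau: 5.30972 -3.57691 -6.72001 0.47317
step 19  theta: 0.03491 0.24400 1.16905 -0.42066  qdot: 2.80104 0.54595 2.59061 -0.35185  eef: 0.11468 -0.39867 0.45179  tau: 5.06964 -3.49147 -6.76102 0.61593
step 20  theta: 0.06261 0.24958 1.19471 -0.42273  qdot: 2.74098 0.56820 2.54358 -0.08190  eef: 0.10823 -0.39523 0.44939  tau: 4.79571 -3.36372 -6.80555 0.44966
step 21  theta: 0.08963 0.25494 1.21983 -0.42468  qdot: 2.66623 0.51134 2.48415 -0.27800  eef: 0.10191 -0.39180 0.44692  tau: 4.60088 -3.30864 -6.86313 0.55370
step 22  theta: 0.11596 0.26012 1.24441 -0.42643  qdot: 2.60245 0.52383 2.43359 -0.08515  eef: 0.09573 -0.38839 0.44438  tau: 4.38457 -3.22610 -6.92124 0.43552
step 23  theta: 0.14160 0.26511 1.26845 -0.42802  qdot: 2.52946 0.48112 2.37677 -0.21195  eef: 0.08969 -0.38501 0.44176  tau: 4.22501 -3.19457 -6.98922 0.50328
step 24  theta: 0.16655 0.26994 1.29195 -0.42948  qdot: 2.46404 0.48538 2.32429 -0.08541  eef: 0.08381 -0.38166 0.43909  tau: 4.05512 -3.14826 -7.05620 0.42621
step 25  theta: 0.19083 0.27462 1.31490 -0.43077  qdot: 2.39368 0.45502 2.26930 -0.15733  eef: 0.07810 -0.37835 0.43636  tau: 3.92387 -3.13547 -7.12975 0.46506
step 26  theta: 0.21442 0.27916 1.33732 -0.43196  qdot: 2.32830 0.45359 2.21609 -0.08067  eef: 0.07256 -0.37509 0.43358  tau: 3.79057 -3.11703 -7.20172 0.41902
step 27  theta: 0.23736 0.28357 1.35920 -0.43298  qdot: 2.26095 0.43293 2.16230 -0.11489  eef: 0.06720 -0.37187 0.43075  tau: 3.68264 -3.11946 -7.27727 0.43812
step 28  theta: 0.25963 0.28787 1.38055 -0.43392  qdot: 2.19689 0.42850 2.10914 -0.07134  eef: 0.06201 -0.36870 0.42789  tau: 3.57770 -3.12165 -7.35106 0.41294
step 29  theta: 0.28127 0.29207 1.40137 -0.43473  qdot: 2.13267 0.41488 2.05619 -0.08327  eef: 0.05701 -0.36559 0.42499  tau: 3.48925 -3.13639 -7.42606 0.42063
step 30  theta: 0.30227 0.29618 1.42166 -0.43546  qdot: 2.07077 0.40965 2.00351 -0.05937  eef: 0.05219 -0.36253 0.42207  tau: 3.40613 -3.15335 -7.49918 0.40809
step 31  theta: 0.32266 0.30022 1.44143 -0.43608  qdot: 2.00969 0.40088 1.95127 -0.06036  eef: 0.04755 -0.35953 0.41912  tau: 3.33398 -3.17780 -7.57186 0.41051
step 32  theta: 0.34245 0.30419 1.46068 -0.43664  qdot: 1.95046 0.39622 1.89929 -0.04730  eef: 0.04310 -0.35659 0.41616  tau: 3.26768 -3.20507 -7.64249 0.40514
step 33  theta: 0.36166 0.30811 1.47941 -0.43712  qdot: 1.89247 0.39070 1.84780 -0.04455  eef: 0.03883 -0.35372 0.41320  tau: 3.20907 -3.23683 -7.71162 0.40612
step 34  theta: 0.38029 0.31199 1.49762 -0.43755  qdot: 1.83611 0.38721 1.79666 -0.03743  eef: 0.03474 -0.35091 0.41023  tau: 3.15585 -3.27102 -7.77851 0.40479
step 35  theta: 0.39836 0.31583 1.51533 -0.43793  qdot: 1.78115 0.38391 1.74603 -0.03448  eef: 0.03082 -0.34817 0.40727
max |tau| (N·m): 21.05013


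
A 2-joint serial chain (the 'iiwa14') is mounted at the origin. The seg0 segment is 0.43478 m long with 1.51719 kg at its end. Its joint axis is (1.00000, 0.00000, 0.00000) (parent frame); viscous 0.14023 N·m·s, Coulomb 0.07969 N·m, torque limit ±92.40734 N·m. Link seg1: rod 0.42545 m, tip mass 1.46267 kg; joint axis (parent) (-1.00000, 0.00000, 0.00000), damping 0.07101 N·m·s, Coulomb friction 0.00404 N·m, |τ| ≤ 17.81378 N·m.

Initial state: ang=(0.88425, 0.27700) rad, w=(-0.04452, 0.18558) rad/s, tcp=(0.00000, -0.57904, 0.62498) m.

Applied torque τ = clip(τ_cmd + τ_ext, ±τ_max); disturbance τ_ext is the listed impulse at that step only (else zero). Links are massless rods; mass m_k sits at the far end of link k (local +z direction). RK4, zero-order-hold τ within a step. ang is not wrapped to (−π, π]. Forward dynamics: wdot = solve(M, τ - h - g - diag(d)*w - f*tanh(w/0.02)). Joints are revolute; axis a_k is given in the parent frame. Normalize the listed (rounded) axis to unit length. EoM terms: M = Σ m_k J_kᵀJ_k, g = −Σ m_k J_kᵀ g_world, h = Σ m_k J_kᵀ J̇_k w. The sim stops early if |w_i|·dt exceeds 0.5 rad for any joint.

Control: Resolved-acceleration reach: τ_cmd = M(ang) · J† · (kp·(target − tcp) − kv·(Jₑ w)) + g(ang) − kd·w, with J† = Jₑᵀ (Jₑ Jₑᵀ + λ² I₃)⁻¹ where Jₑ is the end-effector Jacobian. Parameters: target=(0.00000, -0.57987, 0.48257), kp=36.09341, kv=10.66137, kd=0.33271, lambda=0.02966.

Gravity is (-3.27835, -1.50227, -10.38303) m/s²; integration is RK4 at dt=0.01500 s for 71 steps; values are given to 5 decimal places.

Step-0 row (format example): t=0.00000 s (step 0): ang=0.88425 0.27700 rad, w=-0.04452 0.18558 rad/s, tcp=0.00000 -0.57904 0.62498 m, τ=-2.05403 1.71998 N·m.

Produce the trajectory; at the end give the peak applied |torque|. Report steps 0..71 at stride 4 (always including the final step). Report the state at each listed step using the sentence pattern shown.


t=0.06000 s (step 4): ang=0.92164 0.34972 rad, w=1.08229 1.85252 rad/s, tcp=0.00000 -0.57661 0.62058 m, τ=-10.15027 2.65664 N·m.
t=0.12000 s (step 8): ang=0.99472 0.46573 rad, w=1.26587 1.88136 rad/s, tcp=0.00000 -0.57932 0.60414 m, τ=-15.26105 3.56479 N·m.
t=0.18000 s (step 12): ang=1.06707 0.56749 rad, w=1.12589 1.50183 rad/s, tcp=0.00000 -0.58459 0.58332 m, τ=-17.61578 4.09506 N·m.
t=0.24000 s (step 16): ang=1.12866 0.64662 rad, w=0.92745 1.15221 rad/s, tcp=0.00000 -0.59021 0.56300 m, τ=-18.50244 4.30402 N·m.
t=0.30000 s (step 20): ang=1.17864 0.70764 rad, w=0.74329 0.89703 rad/s, tcp=0.00000 -0.59484 0.54529 m, τ=-18.69308 4.31807 N·m.
t=0.36000 s (step 24): ang=1.21844 0.75574 rad, w=0.58845 0.71692 rad/s, tcp=0.00000 -0.59797 0.53076 m, τ=-18.57145 4.23214 N·m.
t=0.42000 s (step 28): ang=1.24984 0.79464 rad, w=0.46280 0.58645 rad/s, tcp=0.00000 -0.59962 0.51929 m, τ=-18.32723 4.10452 N·m.
t=0.48000 s (step 32): ang=1.27449 0.82673 rad, w=0.36255 0.48760 rad/s, tcp=0.00000 -0.60003 0.51046 m, τ=-18.05374 3.96785 N·m.
t=0.54000 s (step 36): ang=1.29377 0.85355 rad, w=0.28339 0.40933 rad/s, tcp=0.00000 -0.59951 0.50380 m, τ=-17.79488 3.83881 N·m.
t=0.60000 s (step 40): ang=1.30884 0.87612 rad, w=0.22137 0.34523 rad/s, tcp=0.00000 -0.59836 0.49883 m, τ=-17.56884 3.72477 N·m.
t=0.66000 s (step 44): ang=1.32061 0.89517 rad, w=0.17305 0.29157 rad/s, tcp=0.00000 -0.59684 0.49517 m, τ=-17.38064 3.62794 N·m.
t=0.72000 s (step 48): ang=1.32982 0.91126 rad, w=0.13558 0.24614 rad/s, tcp=0.00000 -0.59514 0.49248 m, τ=-17.22879 3.54787 N·m.
t=0.78000 s (step 52): ang=1.33705 0.92483 rad, w=0.10660 0.20747 rad/s, tcp=0.00000 -0.59341 0.49052 m, τ=-17.10895 3.48281 N·m.
t=0.84000 s (step 56): ang=1.34275 0.93627 rad, w=0.08422 0.17455 rad/s, tcp=0.00000 -0.59174 0.48908 m, τ=-17.01591 3.43062 N·m.
t=0.90000 s (step 60): ang=1.34726 0.94587 rad, w=0.06692 0.14656 rad/s, tcp=0.00000 -0.59018 0.48802 m, τ=-16.94458 3.38909 N·m.
t=0.96000 s (step 64): ang=1.35086 0.95393 rad, w=0.05354 0.12286 rad/s, tcp=0.00000 -0.58878 0.48723 m, τ=-16.89051 3.35622 N·m.
t=1.02000 s (step 68): ang=1.35375 0.96069 rad, w=0.04319 0.10293 rad/s, tcp=0.00000 -0.58753 0.48664 m, τ=-16.85008 3.33027 N·m.
t=1.06500 s (step 71): ang=1.35555 0.96502 rad, w=0.03702 0.09018 rad/s, tcp=0.00000 -0.58670 0.48628 m.
max |τ| (N·m): 18.69308


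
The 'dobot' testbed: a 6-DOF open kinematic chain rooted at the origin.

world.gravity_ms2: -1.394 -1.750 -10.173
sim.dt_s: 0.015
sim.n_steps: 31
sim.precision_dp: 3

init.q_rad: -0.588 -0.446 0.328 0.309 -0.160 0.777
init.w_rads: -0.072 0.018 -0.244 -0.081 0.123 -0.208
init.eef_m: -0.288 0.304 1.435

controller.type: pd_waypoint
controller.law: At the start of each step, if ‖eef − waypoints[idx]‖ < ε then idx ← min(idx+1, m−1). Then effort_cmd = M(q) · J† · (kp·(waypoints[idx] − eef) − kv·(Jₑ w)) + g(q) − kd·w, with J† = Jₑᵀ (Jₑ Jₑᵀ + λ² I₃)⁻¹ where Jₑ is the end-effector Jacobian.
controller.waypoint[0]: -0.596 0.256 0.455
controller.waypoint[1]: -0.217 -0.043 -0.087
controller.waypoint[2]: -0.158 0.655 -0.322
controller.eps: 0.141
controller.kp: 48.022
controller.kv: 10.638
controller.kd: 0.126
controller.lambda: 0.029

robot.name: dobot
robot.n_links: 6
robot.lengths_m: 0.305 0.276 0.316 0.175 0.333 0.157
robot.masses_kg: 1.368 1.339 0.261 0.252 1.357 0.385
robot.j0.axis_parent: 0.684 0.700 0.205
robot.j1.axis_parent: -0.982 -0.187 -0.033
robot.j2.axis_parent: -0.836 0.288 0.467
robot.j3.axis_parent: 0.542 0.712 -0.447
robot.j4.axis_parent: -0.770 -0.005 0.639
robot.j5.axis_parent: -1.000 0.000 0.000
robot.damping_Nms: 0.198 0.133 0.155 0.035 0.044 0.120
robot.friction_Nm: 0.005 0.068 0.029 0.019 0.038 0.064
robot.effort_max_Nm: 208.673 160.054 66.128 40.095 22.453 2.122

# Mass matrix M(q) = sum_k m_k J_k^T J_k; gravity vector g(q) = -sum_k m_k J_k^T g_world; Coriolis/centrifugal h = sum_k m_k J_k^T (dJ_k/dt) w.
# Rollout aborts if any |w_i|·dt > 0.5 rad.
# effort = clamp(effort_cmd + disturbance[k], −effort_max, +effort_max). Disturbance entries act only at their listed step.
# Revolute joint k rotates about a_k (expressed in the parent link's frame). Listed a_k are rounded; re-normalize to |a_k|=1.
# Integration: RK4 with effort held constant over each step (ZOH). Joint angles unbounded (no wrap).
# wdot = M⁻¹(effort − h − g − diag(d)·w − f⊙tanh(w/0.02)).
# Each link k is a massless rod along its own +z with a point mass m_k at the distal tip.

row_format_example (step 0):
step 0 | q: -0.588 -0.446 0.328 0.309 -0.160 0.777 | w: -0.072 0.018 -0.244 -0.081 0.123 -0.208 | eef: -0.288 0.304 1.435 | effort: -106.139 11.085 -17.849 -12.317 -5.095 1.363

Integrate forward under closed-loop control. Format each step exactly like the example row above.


step 1 | q: -0.603 -0.459 0.330 0.326 -0.158 0.794 | w: -1.921 -1.688 0.429 2.402 0.297 2.311 | eef: -0.293 0.303 1.430 | effort: -88.414 11.933 -13.265 -10.632 -3.842 0.826
step 2 | q: -0.643 -0.493 0.338 0.378 -0.148 0.834 | w: -3.347 -2.807 0.588 4.453 1.102 2.801 | eef: -0.300 0.300 1.417 | effort: -75.040 16.011 -6.532 -9.268 -2.175 0.662
step 3 | q: -0.701 -0.539 0.346 0.457 -0.126 0.874 | w: -4.362 -3.347 0.438 5.979 1.820 2.401 | eef: -0.311 0.296 1.397 | effort: -61.785 19.411 -0.140 -7.834 -0.590 0.615
step 4 | q: -0.771 -0.590 0.350 0.554 -0.096 0.905 | w: -5.010 -3.413 0.136 6.969 2.191 1.693 | eef: -0.326 0.290 1.372 | effort: -47.435 20.624 4.804 -6.354 0.697 0.579
step 5 | q: -0.849 -0.639 0.350 0.663 -0.064 0.925 | w: -5.358 -3.166 -0.180 7.472 2.147 1.001 | eef: -0.343 0.282 1.342 | effort: -32.526 19.694 8.149 -5.055 1.693 0.516
step 6 | q: -0.930 -0.683 0.345 0.776 -0.034 0.936 | w: -5.474 -2.727 -0.474 7.610 1.842 0.444 | eef: -0.363 0.275 1.307 | effort: -17.985 17.218 10.190 -4.119 2.476 0.428
step 7 | q: -1.012 -0.720 0.336 0.889 -0.010 0.939 | w: -5.419 -2.192 -0.724 7.499 1.420 0.046 | eef: -0.384 0.267 1.268 | effort: -4.528 13.822 11.318 -3.620 3.139 0.328
step 8 | q: -1.092 -0.749 0.324 0.999 0.008 0.939 | w: -5.239 -1.629 -0.909 7.222 0.931 -0.077 | eef: -0.405 0.260 1.226 | effort: 7.805 9.762 11.722 -3.495 3.718 0.204
step 9 | q: -1.168 -0.769 0.309 1.105 0.019 0.938 | w: -4.971 -1.079 -1.040 6.853 0.482 -0.048 | eef: -0.427 0.253 1.181 | effort: 18.593 5.511 11.710 -3.693 4.261 0.083
step 10 | q: -1.240 -0.782 0.293 1.204 0.023 0.937 | w: -4.650 -0.571 -1.130 6.441 0.138 -0.042 | eef: -0.448 0.248 1.135 | effort: 27.436 1.545 11.582 -4.163 4.815 -0.001
step 11 | q: -1.308 -0.787 0.275 1.297 0.023 0.936 | w: -4.299 -0.118 -1.188 6.015 -0.095 -0.043 | eef: -0.469 0.243 1.087 | effort: 34.612 -2.107 11.356 -4.786 5.354 -0.057
step 12 | q: -1.369 -0.786 0.257 1.384 0.021 0.936 | w: -3.943 0.254 -1.206 5.579 -0.247 -0.042 | eef: -0.490 0.240 1.040 | effort: 40.356 -5.421 11.030 -5.462 5.851 -0.091
step 13 | q: -1.426 -0.780 0.240 1.464 0.016 0.935 | w: -3.592 0.549 -1.170 5.144 -0.397 -0.014 | eef: -0.509 0.237 0.993 | effort: 44.798 -8.304 10.653 -6.163 6.310 -0.111
step 14 | q: -1.477 -0.770 0.222 1.538 0.010 0.935 | w: -3.252 0.780 -1.105 4.727 -0.511 -0.032 | eef: -0.527 0.235 0.947 | effort: 48.020 -10.674 10.291 -6.854 6.731 -0.107
step 15 | q: -1.524 -0.757 0.206 1.606 0.001 0.934 | w: -2.929 0.953 -1.014 4.335 -0.605 -0.048 | eef: -0.545 0.234 0.903 | effort: 50.326 -12.637 9.894 -7.487 7.091 -0.092
step 16 | q: -1.565 -0.742 0.192 1.668 -0.008 0.934 | w: -2.626 1.075 -0.902 3.974 -0.680 -0.048 | eef: -0.561 0.233 0.860 | effort: 51.899 -14.241 9.457 -8.043 7.382 -0.074
step 17 | q: -1.603 -0.726 0.179 1.725 -0.019 0.934 | w: -2.343 1.153 -0.778 3.645 -0.729 -0.044 | eef: -0.575 0.233 0.820 | effort: 52.846 -15.502 8.998 -8.513 7.603 -0.053
step 18 | q: -1.636 -0.708 0.168 1.777 -0.030 0.934 | w: -2.081 1.194 -0.647 3.351 -0.753 -0.033 | eef: -0.588 0.233 0.782 | effort: 53.276 -16.454 8.525 -8.899 7.754 -0.031
step 19 | q: -1.665 -0.690 0.160 1.825 -0.041 0.934 | w: -1.840 1.206 -0.516 3.090 -0.751 -0.021 | eef: -0.600 0.234 0.746 | effort: 53.275 -17.125 8.052 -9.205 7.841 -0.009
step 20 | q: -1.691 -0.672 0.153 1.870 -0.052 0.934 | w: -1.619 1.195 -0.386 2.860 -0.725 -0.010 | eef: -0.610 0.235 0.712 | effort: 52.915 -17.543 7.593 -9.440 7.868 0.011
step 21 | q: -1.714 -0.654 0.148 1.911 -0.062 0.934 | w: -1.416 1.166 -0.263 2.659 -0.675 -0.003 | eef: -0.619 0.236 0.681 | effort: 52.261 -17.737 7.157 -9.612 7.841 0.031
step 22 | q: -1.734 -0.637 0.144 1.950 -0.072 0.934 | w: -1.232 1.123 -0.147 2.483 -0.607 0.004 | eef: -0.627 0.237 0.652 | effort: 51.381 -17.745 6.749 -9.730 7.768 0.048
step 23 | q: -1.751 -0.621 0.143 1.985 -0.080 0.935 | w: -1.063 1.072 -0.042 2.328 -0.524 0.005 | eef: -0.634 0.238 0.626 | effort: 50.319 -17.591 6.376 -9.803 7.655 0.063
step 24 | q: -1.766 -0.605 0.143 2.019 -0.087 0.935 | w: -0.909 1.022 0.040 2.187 -0.419 0.002 | eef: -0.639 0.240 0.602 | effort: 49.130 -17.317 6.031 -9.827 7.506 0.077
step 25 | q: -1.778 -0.590 0.143 2.051 -0.093 0.935 | w: -0.766 0.975 0.095 2.053 -0.302 0.015 | eef: -0.644 0.241 0.580 | effort: 25.569 -26.721 -16.080 15.746 0.153 0.192
step 26 | q: -1.791 -0.577 0.146 2.089 -0.092 0.939 | w: -0.954 0.650 0.314 3.000 0.294 0.426 | eef: -0.645 0.241 0.557 | effort: 26.926 -24.265 -12.971 11.596 1.141 0.140
step 27 | q: -1.807 -0.570 0.152 2.139 -0.083 0.946 | w: -1.097 0.392 0.422 3.731 0.902 0.590 | eef: -0.643 0.237 0.531 | effort: 28.141 -22.213 -10.233 7.882 2.023 0.122
step 28 | q: -1.824 -0.565 0.158 2.199 -0.065 0.955 | w: -1.201 0.186 0.426 4.258 1.493 0.630 | eef: -0.637 0.231 0.503 | effort: 29.175 -20.490 -7.859 4.572 2.771 0.117
step 29 | q: -1.843 -0.564 0.163 2.265 -0.039 0.965 | w: -1.275 0.015 0.336 4.597 2.023 0.614 | eef: -0.628 0.222 0.473 | effort: 29.991 -19.004 -5.801 1.622 3.392 0.117
step 30 | q: -1.862 -0.564 0.166 2.335 -0.005 0.974 | w: -1.315 -0.103 0.128 4.759 2.467 0.576 | eef: -0.617 0.212 0.442 | effort: 30.581 -17.702 -4.016 -0.989 3.907 0.120
step 31 | q: -1.882 -0.566 0.166 2.407 0.035 0.982 | w: -1.340 -0.214 -0.127 4.785 2.771 0.542 | eef: -0.605 0.200 0.411
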